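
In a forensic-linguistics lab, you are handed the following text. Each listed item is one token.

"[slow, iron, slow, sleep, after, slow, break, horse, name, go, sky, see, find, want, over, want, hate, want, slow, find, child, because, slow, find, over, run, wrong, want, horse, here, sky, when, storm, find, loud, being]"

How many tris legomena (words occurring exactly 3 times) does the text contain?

0

Frequencies: slow:5, find:4, want:4, horse:2, sky:2, over:2, iron:1, sleep:1, after:1, break:1, name:1, go:1, see:1, hate:1, child:1, because:1, run:1, wrong:1, here:1, when:1, … (3 more, each freq 1)
Words with frequency 3: (none)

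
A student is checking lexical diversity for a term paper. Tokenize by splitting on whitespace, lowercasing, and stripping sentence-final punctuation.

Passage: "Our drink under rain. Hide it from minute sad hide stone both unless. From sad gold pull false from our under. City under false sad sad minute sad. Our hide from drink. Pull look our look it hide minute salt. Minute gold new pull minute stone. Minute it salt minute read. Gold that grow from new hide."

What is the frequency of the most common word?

7

Frequencies: minute:7, hide:5, from:5, sad:5, our:4, under:3, it:3, gold:3, pull:3, drink:2, stone:2, false:2, look:2, salt:2, new:2, rain:1, both:1, unless:1, city:1, read:1, … (2 more, each freq 1)
Most common: 'minute' with frequency 7.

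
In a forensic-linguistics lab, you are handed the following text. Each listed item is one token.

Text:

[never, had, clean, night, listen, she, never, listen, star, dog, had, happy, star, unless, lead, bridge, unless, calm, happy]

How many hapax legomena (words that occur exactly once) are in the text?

Frequencies: never:2, had:2, listen:2, star:2, happy:2, unless:2, clean:1, night:1, she:1, dog:1, lead:1, bridge:1, calm:1
Hapax (freq=1): bridge, calm, clean, dog, lead, night, she

7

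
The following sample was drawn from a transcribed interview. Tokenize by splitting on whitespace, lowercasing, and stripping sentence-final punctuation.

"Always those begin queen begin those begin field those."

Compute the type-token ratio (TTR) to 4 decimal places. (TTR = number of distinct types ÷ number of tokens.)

N = 9 tokens, V = 5 types.
TTR = V / N = 5 / 9 = 0.5556

0.5556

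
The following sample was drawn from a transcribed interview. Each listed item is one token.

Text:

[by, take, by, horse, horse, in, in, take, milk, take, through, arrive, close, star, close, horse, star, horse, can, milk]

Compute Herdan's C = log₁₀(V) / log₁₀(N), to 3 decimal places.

N = 20, V = 10.
log₁₀(V) = 1.000000, log₁₀(N) = 1.301030
C = 1.000000 / 1.301030 = 0.769

0.769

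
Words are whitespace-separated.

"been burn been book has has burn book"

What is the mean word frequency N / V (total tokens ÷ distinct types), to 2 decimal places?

N = 8 tokens, V = 4 types.
Mean frequency = N / V = 8 / 4 = 2.00

2.00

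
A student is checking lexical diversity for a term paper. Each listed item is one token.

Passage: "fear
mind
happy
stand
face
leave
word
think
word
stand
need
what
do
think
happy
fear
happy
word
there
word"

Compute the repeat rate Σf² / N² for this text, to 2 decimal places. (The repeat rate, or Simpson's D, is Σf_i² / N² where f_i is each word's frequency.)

Frequencies: word:4, happy:3, fear:2, stand:2, think:2, mind:1, face:1, leave:1, need:1, what:1, do:1, there:1
Σf² = 44; N² = 400
Repeat rate = 44 / 400 = 0.11

0.11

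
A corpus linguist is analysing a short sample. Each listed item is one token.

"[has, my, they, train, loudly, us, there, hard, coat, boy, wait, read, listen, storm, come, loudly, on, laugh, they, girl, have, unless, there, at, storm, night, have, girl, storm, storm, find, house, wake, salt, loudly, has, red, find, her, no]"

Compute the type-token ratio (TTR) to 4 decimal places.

N = 40 tokens, V = 29 types.
TTR = V / N = 29 / 40 = 0.7250

0.7250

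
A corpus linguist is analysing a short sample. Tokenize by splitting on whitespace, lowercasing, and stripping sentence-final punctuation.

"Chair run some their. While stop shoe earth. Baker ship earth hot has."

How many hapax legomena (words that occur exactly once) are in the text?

Frequencies: earth:2, chair:1, run:1, some:1, their:1, while:1, stop:1, shoe:1, baker:1, ship:1, hot:1, has:1
Hapax (freq=1): baker, chair, has, hot, run, ship, shoe, some, stop, their, while

11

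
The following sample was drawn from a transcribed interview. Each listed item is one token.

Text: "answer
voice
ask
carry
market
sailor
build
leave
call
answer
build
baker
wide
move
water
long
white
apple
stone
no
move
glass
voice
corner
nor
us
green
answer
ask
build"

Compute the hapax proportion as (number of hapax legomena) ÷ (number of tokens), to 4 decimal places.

Frequencies: answer:3, build:3, voice:2, ask:2, move:2, carry:1, market:1, sailor:1, leave:1, call:1, baker:1, wide:1, water:1, long:1, white:1, apple:1, stone:1, no:1, glass:1, corner:1, … (3 more, each freq 1)
Hapax count = 18; token count = 30.
Ratio = 18 / 30 = 0.6000

0.6000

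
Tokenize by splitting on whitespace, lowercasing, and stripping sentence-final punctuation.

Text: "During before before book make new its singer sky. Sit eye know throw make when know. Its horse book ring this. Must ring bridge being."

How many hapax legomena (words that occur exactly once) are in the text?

Frequencies: before:2, book:2, make:2, its:2, know:2, ring:2, during:1, new:1, singer:1, sky:1, sit:1, eye:1, throw:1, when:1, horse:1, this:1, must:1, bridge:1, being:1
Hapax (freq=1): being, bridge, during, eye, horse, must, new, singer, sit, sky, this, throw, when

13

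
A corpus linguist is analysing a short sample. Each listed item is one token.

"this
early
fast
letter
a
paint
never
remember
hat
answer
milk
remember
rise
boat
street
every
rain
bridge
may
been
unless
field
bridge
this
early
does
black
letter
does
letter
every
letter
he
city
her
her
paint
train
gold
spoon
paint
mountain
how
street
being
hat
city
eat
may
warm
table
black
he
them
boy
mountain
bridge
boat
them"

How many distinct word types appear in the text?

37

Distinct types: {a, answer, been, being, black, boat, boy, bridge, city, does, early, eat, every, fast, field, gold, hat, he, her, how, letter, may, milk, mountain, never, paint, rain, remember, rise, spoon, street, table, them, this, train, unless, warm}
V = 37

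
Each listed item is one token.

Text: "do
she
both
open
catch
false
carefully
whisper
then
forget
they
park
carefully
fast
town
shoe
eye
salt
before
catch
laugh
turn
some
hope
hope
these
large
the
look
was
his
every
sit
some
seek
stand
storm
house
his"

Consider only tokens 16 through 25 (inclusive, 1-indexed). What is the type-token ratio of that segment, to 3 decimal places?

0.900

Segment tokens 16–25: shoe, eye, salt, before, catch, laugh, turn, some, hope, hope
Segment N = 10, segment V = 9.
TTR = 9 / 10 = 0.900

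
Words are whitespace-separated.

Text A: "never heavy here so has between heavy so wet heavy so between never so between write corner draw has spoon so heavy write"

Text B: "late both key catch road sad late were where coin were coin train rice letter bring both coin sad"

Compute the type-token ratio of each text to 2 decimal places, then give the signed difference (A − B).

-0.20

TTR(A) = 11/23 = 0.48
TTR(B) = 13/19 = 0.68
Difference = 0.48 − 0.68 = -0.20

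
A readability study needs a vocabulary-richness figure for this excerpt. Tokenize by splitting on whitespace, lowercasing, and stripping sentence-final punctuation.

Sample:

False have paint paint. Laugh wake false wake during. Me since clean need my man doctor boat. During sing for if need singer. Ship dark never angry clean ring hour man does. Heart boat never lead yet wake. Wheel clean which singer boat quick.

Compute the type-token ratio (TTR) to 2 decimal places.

N = 44 tokens, V = 31 types.
TTR = V / N = 31 / 44 = 0.70

0.70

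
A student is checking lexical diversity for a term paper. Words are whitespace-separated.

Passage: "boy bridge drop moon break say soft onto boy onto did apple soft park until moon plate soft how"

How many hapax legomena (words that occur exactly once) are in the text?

Frequencies: soft:3, boy:2, moon:2, onto:2, bridge:1, drop:1, break:1, say:1, did:1, apple:1, park:1, until:1, plate:1, how:1
Hapax (freq=1): apple, break, bridge, did, drop, how, park, plate, say, until

10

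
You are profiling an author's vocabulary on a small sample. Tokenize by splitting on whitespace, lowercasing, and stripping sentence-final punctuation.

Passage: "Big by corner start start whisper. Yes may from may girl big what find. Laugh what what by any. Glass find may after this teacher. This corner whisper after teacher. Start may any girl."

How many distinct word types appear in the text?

Distinct types: {after, any, big, by, corner, find, from, girl, glass, laugh, may, start, teacher, this, what, whisper, yes}
V = 17

17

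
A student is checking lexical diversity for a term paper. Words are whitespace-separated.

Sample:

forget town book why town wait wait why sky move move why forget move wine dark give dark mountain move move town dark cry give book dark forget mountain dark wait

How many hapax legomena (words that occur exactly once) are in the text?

3

Frequencies: move:5, dark:5, forget:3, town:3, why:3, wait:3, book:2, give:2, mountain:2, sky:1, wine:1, cry:1
Hapax (freq=1): cry, sky, wine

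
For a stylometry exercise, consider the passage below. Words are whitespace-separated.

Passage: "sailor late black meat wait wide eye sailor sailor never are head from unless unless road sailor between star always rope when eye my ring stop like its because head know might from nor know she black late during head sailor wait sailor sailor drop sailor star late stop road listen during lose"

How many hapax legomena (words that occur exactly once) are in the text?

19

Frequencies: sailor:8, late:3, head:3, black:2, wait:2, eye:2, from:2, unless:2, road:2, star:2, stop:2, know:2, during:2, meat:1, wide:1, never:1, are:1, between:1, always:1, rope:1, … (12 more, each freq 1)
Hapax (freq=1): always, are, because, between, drop, its, like, listen, lose, meat, might, my, never, nor, ring, rope, she, when, wide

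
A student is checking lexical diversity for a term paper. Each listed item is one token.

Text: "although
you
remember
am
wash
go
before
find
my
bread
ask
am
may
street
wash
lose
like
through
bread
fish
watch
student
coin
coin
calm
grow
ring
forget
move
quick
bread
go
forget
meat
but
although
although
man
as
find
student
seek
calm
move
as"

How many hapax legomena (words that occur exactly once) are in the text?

Frequencies: although:3, bread:3, am:2, wash:2, go:2, find:2, student:2, coin:2, calm:2, forget:2, move:2, as:2, you:1, remember:1, before:1, my:1, ask:1, may:1, street:1, lose:1, … (11 more, each freq 1)
Hapax (freq=1): ask, before, but, fish, grow, like, lose, man, may, meat, my, quick, remember, ring, seek, street, through, watch, you

19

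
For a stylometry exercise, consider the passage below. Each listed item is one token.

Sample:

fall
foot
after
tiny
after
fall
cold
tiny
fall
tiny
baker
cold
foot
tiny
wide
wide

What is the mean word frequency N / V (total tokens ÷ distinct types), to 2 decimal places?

2.29

N = 16 tokens, V = 7 types.
Mean frequency = N / V = 16 / 7 = 2.29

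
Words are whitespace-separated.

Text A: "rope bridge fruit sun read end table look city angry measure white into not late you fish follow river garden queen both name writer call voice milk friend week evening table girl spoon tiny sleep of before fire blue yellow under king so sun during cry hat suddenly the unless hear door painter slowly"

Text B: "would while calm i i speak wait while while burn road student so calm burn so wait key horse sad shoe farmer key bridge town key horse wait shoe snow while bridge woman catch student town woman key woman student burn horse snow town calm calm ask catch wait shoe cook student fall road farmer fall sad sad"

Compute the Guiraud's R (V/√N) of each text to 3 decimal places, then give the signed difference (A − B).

A: V=52, N=54, R=7.076
B: V=23, N=58, R=3.020
Difference = 7.076 − 3.020 = 4.056

4.056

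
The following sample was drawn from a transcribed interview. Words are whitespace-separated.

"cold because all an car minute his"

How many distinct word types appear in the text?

Distinct types: {all, an, because, car, cold, his, minute}
V = 7

7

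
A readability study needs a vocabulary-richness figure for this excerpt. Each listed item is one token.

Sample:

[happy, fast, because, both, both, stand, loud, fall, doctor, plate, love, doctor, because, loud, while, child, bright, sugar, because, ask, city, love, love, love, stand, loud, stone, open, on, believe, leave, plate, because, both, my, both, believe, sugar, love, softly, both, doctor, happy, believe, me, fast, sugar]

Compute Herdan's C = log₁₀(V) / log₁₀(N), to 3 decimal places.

0.825

N = 47, V = 24.
log₁₀(V) = 1.380211, log₁₀(N) = 1.672098
C = 1.380211 / 1.672098 = 0.825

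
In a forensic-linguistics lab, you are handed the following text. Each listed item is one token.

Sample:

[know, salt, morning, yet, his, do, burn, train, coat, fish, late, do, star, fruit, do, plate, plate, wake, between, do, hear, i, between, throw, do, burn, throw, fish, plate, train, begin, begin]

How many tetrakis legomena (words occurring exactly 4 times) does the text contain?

0

Frequencies: do:5, plate:3, burn:2, train:2, fish:2, between:2, throw:2, begin:2, know:1, salt:1, morning:1, yet:1, his:1, coat:1, late:1, star:1, fruit:1, wake:1, hear:1, i:1
Words with frequency 4: (none)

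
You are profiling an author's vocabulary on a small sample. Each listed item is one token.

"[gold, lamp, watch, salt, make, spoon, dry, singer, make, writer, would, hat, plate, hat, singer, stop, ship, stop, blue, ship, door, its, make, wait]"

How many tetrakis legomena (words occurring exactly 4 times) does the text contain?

0

Frequencies: make:3, singer:2, hat:2, stop:2, ship:2, gold:1, lamp:1, watch:1, salt:1, spoon:1, dry:1, writer:1, would:1, plate:1, blue:1, door:1, its:1, wait:1
Words with frequency 4: (none)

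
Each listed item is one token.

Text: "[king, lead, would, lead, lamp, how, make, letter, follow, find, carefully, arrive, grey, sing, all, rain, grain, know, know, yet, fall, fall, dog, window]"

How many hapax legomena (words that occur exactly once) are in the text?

Frequencies: lead:2, know:2, fall:2, king:1, would:1, lamp:1, how:1, make:1, letter:1, follow:1, find:1, carefully:1, arrive:1, grey:1, sing:1, all:1, rain:1, grain:1, yet:1, dog:1, … (1 more, each freq 1)
Hapax (freq=1): all, arrive, carefully, dog, find, follow, grain, grey, how, king, lamp, letter, make, rain, sing, window, would, yet

18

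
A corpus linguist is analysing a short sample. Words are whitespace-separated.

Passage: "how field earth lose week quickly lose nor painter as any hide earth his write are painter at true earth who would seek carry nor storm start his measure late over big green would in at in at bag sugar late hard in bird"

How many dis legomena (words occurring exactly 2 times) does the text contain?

Frequencies: earth:3, at:3, in:3, lose:2, nor:2, painter:2, his:2, would:2, late:2, how:1, field:1, week:1, quickly:1, as:1, any:1, hide:1, write:1, are:1, true:1, who:1, … (12 more, each freq 1)
Words with frequency 2: his, late, lose, nor, painter, would

6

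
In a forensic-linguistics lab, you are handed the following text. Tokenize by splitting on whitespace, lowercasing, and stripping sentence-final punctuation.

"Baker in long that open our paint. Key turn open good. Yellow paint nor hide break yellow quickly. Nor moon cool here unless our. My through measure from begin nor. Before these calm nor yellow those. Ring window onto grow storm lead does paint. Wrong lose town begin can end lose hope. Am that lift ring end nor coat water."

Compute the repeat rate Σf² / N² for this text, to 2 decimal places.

Frequencies: nor:5, paint:3, yellow:3, that:2, open:2, our:2, begin:2, ring:2, lose:2, end:2, baker:1, in:1, long:1, key:1, turn:1, good:1, hide:1, break:1, quickly:1, moon:1, … (25 more, each freq 1)
Σf² = 106; N² = 3600
Repeat rate = 106 / 3600 = 0.03

0.03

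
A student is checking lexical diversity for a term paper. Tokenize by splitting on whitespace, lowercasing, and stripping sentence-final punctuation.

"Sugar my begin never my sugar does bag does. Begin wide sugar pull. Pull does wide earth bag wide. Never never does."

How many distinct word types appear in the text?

9

Distinct types: {bag, begin, does, earth, my, never, pull, sugar, wide}
V = 9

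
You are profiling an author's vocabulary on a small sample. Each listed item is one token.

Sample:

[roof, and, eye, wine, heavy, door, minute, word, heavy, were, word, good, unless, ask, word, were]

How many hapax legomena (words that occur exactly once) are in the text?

Frequencies: word:3, heavy:2, were:2, roof:1, and:1, eye:1, wine:1, door:1, minute:1, good:1, unless:1, ask:1
Hapax (freq=1): and, ask, door, eye, good, minute, roof, unless, wine

9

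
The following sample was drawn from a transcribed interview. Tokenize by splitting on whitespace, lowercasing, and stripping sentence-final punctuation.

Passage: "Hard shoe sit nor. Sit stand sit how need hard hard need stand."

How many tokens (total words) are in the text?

Tokens: hard, shoe, sit, nor, sit, stand, sit, how, need, hard, hard, need, stand
N = 13

13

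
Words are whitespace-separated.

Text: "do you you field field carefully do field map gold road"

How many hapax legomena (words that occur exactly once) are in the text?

Frequencies: field:3, do:2, you:2, carefully:1, map:1, gold:1, road:1
Hapax (freq=1): carefully, gold, map, road

4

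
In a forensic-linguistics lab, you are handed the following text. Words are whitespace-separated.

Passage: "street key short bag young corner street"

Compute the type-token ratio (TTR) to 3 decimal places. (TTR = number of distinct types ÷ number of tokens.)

N = 7 tokens, V = 6 types.
TTR = V / N = 6 / 7 = 0.857

0.857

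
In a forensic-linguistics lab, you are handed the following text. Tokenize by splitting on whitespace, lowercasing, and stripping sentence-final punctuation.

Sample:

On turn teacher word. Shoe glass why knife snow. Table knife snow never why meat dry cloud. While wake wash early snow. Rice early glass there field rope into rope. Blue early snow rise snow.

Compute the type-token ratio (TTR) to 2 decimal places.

N = 35 tokens, V = 25 types.
TTR = V / N = 25 / 35 = 0.71

0.71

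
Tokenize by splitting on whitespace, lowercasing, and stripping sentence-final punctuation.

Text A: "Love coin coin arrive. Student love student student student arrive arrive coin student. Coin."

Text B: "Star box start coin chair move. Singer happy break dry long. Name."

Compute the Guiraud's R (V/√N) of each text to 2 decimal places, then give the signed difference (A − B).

-2.39

A: V=4, N=14, R=1.07
B: V=12, N=12, R=3.46
Difference = 1.07 − 3.46 = -2.39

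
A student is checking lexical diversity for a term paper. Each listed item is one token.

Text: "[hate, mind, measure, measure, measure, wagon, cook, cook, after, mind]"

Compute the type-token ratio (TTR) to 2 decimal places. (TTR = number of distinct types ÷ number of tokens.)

0.60

N = 10 tokens, V = 6 types.
TTR = V / N = 6 / 10 = 0.60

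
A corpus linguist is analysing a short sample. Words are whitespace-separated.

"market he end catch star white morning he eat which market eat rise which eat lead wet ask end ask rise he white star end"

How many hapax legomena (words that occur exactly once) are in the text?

Frequencies: he:3, end:3, eat:3, market:2, star:2, white:2, which:2, rise:2, ask:2, catch:1, morning:1, lead:1, wet:1
Hapax (freq=1): catch, lead, morning, wet

4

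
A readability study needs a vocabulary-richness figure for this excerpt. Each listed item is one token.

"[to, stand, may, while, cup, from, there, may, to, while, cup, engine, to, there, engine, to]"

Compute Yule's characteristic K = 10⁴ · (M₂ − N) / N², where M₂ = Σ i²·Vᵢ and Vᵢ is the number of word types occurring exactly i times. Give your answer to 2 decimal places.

Frequencies: to:4, may:2, while:2, cup:2, there:2, engine:2, stand:1, from:1
N = 16. Frequency spectrum: V_1=2, V_2=5, V_4=1
M₂ = 1²·2 + 2²·5 + 4²·1 = 38
K = 10000 × (38 − 16) / 16² = 859.38

859.38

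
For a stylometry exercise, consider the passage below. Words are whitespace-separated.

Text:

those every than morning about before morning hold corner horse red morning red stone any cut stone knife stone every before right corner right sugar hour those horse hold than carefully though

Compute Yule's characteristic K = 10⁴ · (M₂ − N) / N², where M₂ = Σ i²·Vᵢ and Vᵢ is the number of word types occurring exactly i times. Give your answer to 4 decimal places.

Frequencies: morning:3, stone:3, those:2, every:2, than:2, before:2, hold:2, corner:2, horse:2, red:2, right:2, about:1, any:1, cut:1, knife:1, sugar:1, hour:1, carefully:1, though:1
N = 32. Frequency spectrum: V_1=8, V_2=9, V_3=2
M₂ = 1²·8 + 2²·9 + 3²·2 = 62
K = 10000 × (62 − 32) / 32² = 292.9688

292.9688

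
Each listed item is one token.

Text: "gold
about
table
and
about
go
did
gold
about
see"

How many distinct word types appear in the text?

7

Distinct types: {about, and, did, go, gold, see, table}
V = 7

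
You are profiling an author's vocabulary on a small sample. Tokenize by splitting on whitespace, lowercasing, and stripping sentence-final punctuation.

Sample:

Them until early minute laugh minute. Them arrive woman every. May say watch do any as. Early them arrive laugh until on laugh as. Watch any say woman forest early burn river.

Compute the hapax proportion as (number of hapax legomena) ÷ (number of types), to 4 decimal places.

Frequencies: them:3, early:3, laugh:3, until:2, minute:2, arrive:2, woman:2, say:2, watch:2, any:2, as:2, every:1, may:1, do:1, on:1, forest:1, burn:1, river:1
Hapax count = 7; type count = 18.
Ratio = 7 / 18 = 0.3889

0.3889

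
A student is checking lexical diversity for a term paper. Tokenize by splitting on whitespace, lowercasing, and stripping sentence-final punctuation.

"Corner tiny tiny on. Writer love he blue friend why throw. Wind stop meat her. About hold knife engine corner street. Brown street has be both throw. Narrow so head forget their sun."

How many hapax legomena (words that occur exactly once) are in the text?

Frequencies: corner:2, tiny:2, throw:2, street:2, on:1, writer:1, love:1, he:1, blue:1, friend:1, why:1, wind:1, stop:1, meat:1, her:1, about:1, hold:1, knife:1, engine:1, brown:1, … (9 more, each freq 1)
Hapax (freq=1): about, be, blue, both, brown, engine, forget, friend, has, he, head, her, hold, knife, love, meat, narrow, on, so, stop, sun, their, why, wind, writer

25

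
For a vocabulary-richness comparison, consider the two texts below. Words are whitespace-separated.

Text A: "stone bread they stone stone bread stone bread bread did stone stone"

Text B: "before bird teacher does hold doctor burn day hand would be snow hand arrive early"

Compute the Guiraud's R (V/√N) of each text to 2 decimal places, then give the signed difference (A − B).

-2.46

A: V=4, N=12, R=1.15
B: V=14, N=15, R=3.61
Difference = 1.15 − 3.61 = -2.46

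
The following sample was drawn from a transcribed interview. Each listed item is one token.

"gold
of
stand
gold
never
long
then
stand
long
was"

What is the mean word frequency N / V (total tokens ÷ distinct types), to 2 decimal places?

1.43

N = 10 tokens, V = 7 types.
Mean frequency = N / V = 10 / 7 = 1.43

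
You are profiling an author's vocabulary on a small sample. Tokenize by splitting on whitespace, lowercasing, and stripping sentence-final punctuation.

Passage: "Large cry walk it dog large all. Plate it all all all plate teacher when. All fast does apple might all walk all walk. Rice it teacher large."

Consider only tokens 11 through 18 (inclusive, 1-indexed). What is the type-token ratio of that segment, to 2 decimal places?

0.75

Segment tokens 11–18: all, all, plate, teacher, when, all, fast, does
Segment N = 8, segment V = 6.
TTR = 6 / 8 = 0.75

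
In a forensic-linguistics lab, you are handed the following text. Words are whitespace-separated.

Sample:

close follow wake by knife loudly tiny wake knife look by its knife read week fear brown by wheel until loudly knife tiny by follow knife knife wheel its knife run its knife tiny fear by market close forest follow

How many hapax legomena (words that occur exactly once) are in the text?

8

Frequencies: knife:8, by:5, follow:3, tiny:3, its:3, close:2, wake:2, loudly:2, fear:2, wheel:2, look:1, read:1, week:1, brown:1, until:1, run:1, market:1, forest:1
Hapax (freq=1): brown, forest, look, market, read, run, until, week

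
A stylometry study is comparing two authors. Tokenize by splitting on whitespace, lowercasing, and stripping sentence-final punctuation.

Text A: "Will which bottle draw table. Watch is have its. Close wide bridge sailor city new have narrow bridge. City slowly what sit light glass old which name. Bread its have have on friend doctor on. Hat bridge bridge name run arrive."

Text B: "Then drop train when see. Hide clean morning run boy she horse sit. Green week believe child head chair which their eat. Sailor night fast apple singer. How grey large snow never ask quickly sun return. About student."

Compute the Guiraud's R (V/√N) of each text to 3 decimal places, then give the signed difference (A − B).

-1.479

A: V=30, N=41, R=4.685
B: V=38, N=38, R=6.164
Difference = 4.685 − 6.164 = -1.479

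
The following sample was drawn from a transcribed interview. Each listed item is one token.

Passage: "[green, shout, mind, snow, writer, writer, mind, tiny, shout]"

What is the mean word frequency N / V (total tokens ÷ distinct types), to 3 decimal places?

1.500

N = 9 tokens, V = 6 types.
Mean frequency = N / V = 9 / 6 = 1.500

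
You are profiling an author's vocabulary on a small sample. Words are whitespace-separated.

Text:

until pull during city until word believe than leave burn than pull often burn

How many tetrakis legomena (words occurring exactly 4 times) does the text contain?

Frequencies: until:2, pull:2, than:2, burn:2, during:1, city:1, word:1, believe:1, leave:1, often:1
Words with frequency 4: (none)

0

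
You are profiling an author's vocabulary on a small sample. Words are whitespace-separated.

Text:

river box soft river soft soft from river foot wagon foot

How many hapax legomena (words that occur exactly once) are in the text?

3

Frequencies: river:3, soft:3, foot:2, box:1, from:1, wagon:1
Hapax (freq=1): box, from, wagon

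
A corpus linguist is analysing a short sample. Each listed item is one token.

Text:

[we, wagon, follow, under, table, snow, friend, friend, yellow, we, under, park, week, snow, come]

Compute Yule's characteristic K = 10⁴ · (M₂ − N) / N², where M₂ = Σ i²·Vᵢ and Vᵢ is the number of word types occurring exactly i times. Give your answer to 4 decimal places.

Frequencies: we:2, under:2, snow:2, friend:2, wagon:1, follow:1, table:1, yellow:1, park:1, week:1, come:1
N = 15. Frequency spectrum: V_1=7, V_2=4
M₂ = 1²·7 + 2²·4 = 23
K = 10000 × (23 − 15) / 15² = 355.5556

355.5556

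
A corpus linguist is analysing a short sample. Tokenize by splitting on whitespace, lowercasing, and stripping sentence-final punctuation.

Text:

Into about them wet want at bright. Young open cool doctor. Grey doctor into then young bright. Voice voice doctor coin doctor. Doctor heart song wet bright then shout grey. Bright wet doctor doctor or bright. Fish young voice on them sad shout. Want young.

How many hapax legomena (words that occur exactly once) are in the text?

11

Frequencies: doctor:7, bright:5, young:4, wet:3, voice:3, into:2, them:2, want:2, grey:2, then:2, shout:2, about:1, at:1, open:1, cool:1, coin:1, heart:1, song:1, or:1, fish:1, … (2 more, each freq 1)
Hapax (freq=1): about, at, coin, cool, fish, heart, on, open, or, sad, song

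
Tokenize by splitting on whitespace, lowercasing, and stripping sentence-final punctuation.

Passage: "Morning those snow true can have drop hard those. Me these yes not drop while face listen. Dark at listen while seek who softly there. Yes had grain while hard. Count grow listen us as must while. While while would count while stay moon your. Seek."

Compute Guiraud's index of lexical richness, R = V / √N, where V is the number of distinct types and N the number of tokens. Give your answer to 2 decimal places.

4.72

N = 46, V = 32.
√N = 6.782330
R = 32 / 6.782330 = 4.72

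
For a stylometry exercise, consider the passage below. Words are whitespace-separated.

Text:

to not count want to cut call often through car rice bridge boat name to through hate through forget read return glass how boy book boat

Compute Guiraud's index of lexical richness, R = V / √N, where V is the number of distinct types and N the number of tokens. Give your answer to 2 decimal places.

N = 26, V = 21.
√N = 5.099020
R = 21 / 5.099020 = 4.12

4.12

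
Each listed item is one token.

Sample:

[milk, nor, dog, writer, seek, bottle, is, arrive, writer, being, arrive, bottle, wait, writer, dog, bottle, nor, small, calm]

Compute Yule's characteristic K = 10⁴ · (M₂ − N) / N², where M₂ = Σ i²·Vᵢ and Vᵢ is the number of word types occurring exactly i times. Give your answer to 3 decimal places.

498.615

Frequencies: writer:3, bottle:3, nor:2, dog:2, arrive:2, milk:1, seek:1, is:1, being:1, wait:1, small:1, calm:1
N = 19. Frequency spectrum: V_1=7, V_2=3, V_3=2
M₂ = 1²·7 + 2²·3 + 3²·2 = 37
K = 10000 × (37 − 19) / 19² = 498.615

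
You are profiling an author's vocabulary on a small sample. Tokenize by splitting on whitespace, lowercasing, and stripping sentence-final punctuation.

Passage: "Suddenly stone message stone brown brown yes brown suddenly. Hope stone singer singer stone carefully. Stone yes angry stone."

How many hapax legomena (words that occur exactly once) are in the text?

Frequencies: stone:6, brown:3, suddenly:2, yes:2, singer:2, message:1, hope:1, carefully:1, angry:1
Hapax (freq=1): angry, carefully, hope, message

4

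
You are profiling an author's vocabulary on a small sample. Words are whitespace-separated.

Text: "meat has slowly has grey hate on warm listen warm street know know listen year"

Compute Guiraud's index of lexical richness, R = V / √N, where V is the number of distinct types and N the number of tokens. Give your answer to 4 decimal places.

N = 15, V = 11.
√N = 3.872983
R = 11 / 3.872983 = 2.8402

2.8402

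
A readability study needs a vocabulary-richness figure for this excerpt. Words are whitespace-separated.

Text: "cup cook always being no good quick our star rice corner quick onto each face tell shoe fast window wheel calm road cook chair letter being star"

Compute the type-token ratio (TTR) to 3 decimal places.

0.852

N = 27 tokens, V = 23 types.
TTR = V / N = 23 / 27 = 0.852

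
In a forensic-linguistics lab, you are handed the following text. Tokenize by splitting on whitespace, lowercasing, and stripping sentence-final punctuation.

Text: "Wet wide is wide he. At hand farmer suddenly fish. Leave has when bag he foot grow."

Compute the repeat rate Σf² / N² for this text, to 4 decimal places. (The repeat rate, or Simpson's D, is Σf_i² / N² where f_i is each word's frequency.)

Frequencies: wide:2, he:2, wet:1, is:1, at:1, hand:1, farmer:1, suddenly:1, fish:1, leave:1, has:1, when:1, bag:1, foot:1, grow:1
Σf² = 21; N² = 289
Repeat rate = 21 / 289 = 0.0727

0.0727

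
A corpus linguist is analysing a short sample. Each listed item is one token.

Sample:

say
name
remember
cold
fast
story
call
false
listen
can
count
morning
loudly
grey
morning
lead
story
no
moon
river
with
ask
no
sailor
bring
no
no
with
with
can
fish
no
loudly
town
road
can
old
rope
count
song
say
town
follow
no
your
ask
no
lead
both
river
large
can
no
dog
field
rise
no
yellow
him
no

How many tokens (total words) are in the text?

60

Tokens: say, name, remember, cold, fast, story, call, false, listen, can, count, morning, loudly, grey, morning, lead, story, no, moon, river, with, ask, no, sailor, bring, no, no, with, with, can, fish, no, loudly, town, road, can, old, rope, count, song, say, town, follow, no, your, ask, no, lead, both, river, large, can, no, dog, field, rise, no, yellow, him, no
N = 60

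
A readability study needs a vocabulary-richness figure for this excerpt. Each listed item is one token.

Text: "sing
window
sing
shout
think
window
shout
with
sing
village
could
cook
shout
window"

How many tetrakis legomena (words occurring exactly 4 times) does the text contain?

Frequencies: sing:3, window:3, shout:3, think:1, with:1, village:1, could:1, cook:1
Words with frequency 4: (none)

0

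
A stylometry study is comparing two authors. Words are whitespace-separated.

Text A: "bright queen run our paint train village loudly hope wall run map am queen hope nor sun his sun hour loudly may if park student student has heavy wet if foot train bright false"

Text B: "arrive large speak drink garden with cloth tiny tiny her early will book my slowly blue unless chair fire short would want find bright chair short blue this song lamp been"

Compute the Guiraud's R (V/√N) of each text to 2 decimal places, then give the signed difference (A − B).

-0.56

A: V=25, N=34, R=4.29
B: V=27, N=31, R=4.85
Difference = 4.29 − 4.85 = -0.56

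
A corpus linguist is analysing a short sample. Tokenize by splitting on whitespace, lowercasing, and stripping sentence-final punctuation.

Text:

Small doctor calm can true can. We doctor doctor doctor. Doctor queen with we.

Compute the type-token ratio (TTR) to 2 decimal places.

N = 14 tokens, V = 8 types.
TTR = V / N = 8 / 14 = 0.57

0.57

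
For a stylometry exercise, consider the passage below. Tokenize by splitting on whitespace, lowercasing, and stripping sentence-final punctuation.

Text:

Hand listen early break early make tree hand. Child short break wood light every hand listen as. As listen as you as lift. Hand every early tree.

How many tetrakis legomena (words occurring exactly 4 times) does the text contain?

Frequencies: hand:4, as:4, listen:3, early:3, break:2, tree:2, every:2, make:1, child:1, short:1, wood:1, light:1, you:1, lift:1
Words with frequency 4: as, hand

2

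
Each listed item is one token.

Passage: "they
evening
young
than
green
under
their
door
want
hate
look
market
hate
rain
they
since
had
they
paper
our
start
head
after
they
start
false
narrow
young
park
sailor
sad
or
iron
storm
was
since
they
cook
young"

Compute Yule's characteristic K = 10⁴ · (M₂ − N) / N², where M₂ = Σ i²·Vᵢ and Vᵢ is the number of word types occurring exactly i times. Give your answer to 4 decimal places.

Frequencies: they:5, young:3, hate:2, since:2, start:2, evening:1, than:1, green:1, under:1, their:1, door:1, want:1, look:1, market:1, rain:1, had:1, paper:1, our:1, head:1, after:1, … (10 more, each freq 1)
N = 39. Frequency spectrum: V_1=25, V_2=3, V_3=1, V_5=1
M₂ = 1²·25 + 2²·3 + 3²·1 + 5²·1 = 71
K = 10000 × (71 − 39) / 39² = 210.3879

210.3879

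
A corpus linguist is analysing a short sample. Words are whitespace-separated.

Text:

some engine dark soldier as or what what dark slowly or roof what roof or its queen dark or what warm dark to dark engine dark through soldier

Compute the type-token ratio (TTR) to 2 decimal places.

0.50

N = 28 tokens, V = 14 types.
TTR = V / N = 14 / 28 = 0.50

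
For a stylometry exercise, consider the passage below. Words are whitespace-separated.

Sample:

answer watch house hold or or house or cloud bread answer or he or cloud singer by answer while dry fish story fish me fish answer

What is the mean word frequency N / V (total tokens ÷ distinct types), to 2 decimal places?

1.73

N = 26 tokens, V = 15 types.
Mean frequency = N / V = 26 / 15 = 1.73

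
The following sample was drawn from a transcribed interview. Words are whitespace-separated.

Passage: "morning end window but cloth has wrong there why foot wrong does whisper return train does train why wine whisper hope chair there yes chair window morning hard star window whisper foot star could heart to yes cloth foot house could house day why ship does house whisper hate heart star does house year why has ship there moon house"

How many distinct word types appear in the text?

29

Distinct types: {but, chair, cloth, could, day, does, end, foot, hard, has, hate, heart, hope, house, moon, morning, return, ship, star, there, to, train, whisper, why, window, wine, wrong, year, yes}
V = 29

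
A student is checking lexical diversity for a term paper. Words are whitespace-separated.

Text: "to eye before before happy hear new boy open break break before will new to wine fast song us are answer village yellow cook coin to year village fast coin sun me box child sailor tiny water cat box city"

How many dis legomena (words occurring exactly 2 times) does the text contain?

Frequencies: to:3, before:3, new:2, break:2, fast:2, village:2, coin:2, box:2, eye:1, happy:1, hear:1, boy:1, open:1, will:1, wine:1, song:1, us:1, are:1, answer:1, yellow:1, … (10 more, each freq 1)
Words with frequency 2: box, break, coin, fast, new, village

6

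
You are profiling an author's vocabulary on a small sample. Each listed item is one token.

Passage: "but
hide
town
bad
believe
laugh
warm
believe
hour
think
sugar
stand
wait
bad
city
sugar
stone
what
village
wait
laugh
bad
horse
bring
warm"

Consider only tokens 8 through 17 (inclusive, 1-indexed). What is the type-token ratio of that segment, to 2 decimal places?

Segment tokens 8–17: believe, hour, think, sugar, stand, wait, bad, city, sugar, stone
Segment N = 10, segment V = 9.
TTR = 9 / 10 = 0.90

0.90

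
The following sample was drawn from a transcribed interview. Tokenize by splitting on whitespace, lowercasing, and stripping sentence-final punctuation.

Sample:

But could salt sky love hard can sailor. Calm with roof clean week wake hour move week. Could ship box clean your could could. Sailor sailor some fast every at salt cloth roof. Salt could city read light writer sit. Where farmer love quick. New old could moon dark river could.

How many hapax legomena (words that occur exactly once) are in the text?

30

Frequencies: could:7, salt:3, sailor:3, love:2, roof:2, clean:2, week:2, but:1, sky:1, hard:1, can:1, calm:1, with:1, wake:1, hour:1, move:1, ship:1, box:1, your:1, some:1, … (17 more, each freq 1)
Hapax (freq=1): at, box, but, calm, can, city, cloth, dark, every, farmer, fast, hard, hour, light, moon, move, new, old, quick, read, river, ship, sit, sky, some, wake, where, with, writer, your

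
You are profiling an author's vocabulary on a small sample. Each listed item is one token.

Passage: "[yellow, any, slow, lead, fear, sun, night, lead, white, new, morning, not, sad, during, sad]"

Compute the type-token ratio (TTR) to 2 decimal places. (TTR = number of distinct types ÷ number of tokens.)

N = 15 tokens, V = 13 types.
TTR = V / N = 13 / 15 = 0.87

0.87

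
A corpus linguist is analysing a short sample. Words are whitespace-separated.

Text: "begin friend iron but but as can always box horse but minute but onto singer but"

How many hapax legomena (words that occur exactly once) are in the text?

Frequencies: but:5, begin:1, friend:1, iron:1, as:1, can:1, always:1, box:1, horse:1, minute:1, onto:1, singer:1
Hapax (freq=1): always, as, begin, box, can, friend, horse, iron, minute, onto, singer

11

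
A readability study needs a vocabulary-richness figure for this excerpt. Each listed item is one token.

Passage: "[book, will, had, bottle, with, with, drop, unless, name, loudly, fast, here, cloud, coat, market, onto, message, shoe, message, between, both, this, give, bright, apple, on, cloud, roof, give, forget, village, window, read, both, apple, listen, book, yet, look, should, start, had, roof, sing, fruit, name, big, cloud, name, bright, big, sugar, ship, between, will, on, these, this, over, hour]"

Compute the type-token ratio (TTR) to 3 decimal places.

0.700

N = 60 tokens, V = 42 types.
TTR = V / N = 42 / 60 = 0.700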